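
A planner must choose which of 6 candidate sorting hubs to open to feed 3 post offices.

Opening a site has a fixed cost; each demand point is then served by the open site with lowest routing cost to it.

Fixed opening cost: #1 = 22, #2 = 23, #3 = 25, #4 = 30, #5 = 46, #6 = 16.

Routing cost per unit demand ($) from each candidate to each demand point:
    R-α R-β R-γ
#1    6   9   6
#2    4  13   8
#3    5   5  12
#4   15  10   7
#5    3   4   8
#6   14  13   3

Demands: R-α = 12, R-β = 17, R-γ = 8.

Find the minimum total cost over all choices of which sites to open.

Open {#5, #6}: assign each demand point to its cheapest open site.
  R-α→#5 12×3=36, R-β→#5 17×4=68, R-γ→#6 8×3=24
  routing cost 128, fixed 62 → total 190.
Compare {#3, #6}: routing cost 169 + fixed 41 = 210.
Compare {#1, #5, #6}: routing cost 128 + fixed 84 = 212.
Compare {#2, #5, #6}: routing cost 128 + fixed 85 = 213.
All other subsets cost ≥ 210. Minimum total cost: 190.

190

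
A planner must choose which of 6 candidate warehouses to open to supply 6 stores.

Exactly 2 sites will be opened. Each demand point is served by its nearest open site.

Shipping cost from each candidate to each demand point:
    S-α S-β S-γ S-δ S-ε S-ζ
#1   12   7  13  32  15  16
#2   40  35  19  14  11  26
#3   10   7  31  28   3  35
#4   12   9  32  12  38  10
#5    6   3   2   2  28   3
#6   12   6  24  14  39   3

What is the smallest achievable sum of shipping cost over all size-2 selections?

Open {#3, #5}.
  S-α→#5 6, S-β→#5 3, S-γ→#5 2, S-δ→#5 2, S-ε→#3 3, S-ζ→#5 3  ⇒ total 19.
Compare {#2, #5}: total 27.
Compare {#1, #5}: total 31.
No size-2 selection does better; minimum is 19.

19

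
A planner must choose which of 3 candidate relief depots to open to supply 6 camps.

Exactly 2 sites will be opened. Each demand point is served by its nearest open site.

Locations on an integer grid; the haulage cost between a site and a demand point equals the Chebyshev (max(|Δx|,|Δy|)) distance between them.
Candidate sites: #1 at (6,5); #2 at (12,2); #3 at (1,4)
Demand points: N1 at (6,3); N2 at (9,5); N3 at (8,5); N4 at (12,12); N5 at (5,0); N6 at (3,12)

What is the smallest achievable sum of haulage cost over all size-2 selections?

25

Open {#1, #3}.
  N1→#1 2, N2→#1 3, N3→#1 2, N4→#1 7, N5→#3 4, N6→#1 7  ⇒ total 25.
Compare {#1, #2}: total 26.
Compare {#2, #3}: total 34.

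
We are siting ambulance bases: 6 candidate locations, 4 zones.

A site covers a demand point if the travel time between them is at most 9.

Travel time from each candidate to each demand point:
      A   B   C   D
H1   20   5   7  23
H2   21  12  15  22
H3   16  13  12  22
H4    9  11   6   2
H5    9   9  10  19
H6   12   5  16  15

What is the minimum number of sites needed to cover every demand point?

Coverage sets (demand points within 9 of each site):
  H1: {B, C}
  H2: {}
  H3: {}
  H4: {A, C, D}
  H5: {A, B}
  H6: {B}
No single site covers all 4 demand points.
But {H1, H4} covers everything, so the minimum is 2.

2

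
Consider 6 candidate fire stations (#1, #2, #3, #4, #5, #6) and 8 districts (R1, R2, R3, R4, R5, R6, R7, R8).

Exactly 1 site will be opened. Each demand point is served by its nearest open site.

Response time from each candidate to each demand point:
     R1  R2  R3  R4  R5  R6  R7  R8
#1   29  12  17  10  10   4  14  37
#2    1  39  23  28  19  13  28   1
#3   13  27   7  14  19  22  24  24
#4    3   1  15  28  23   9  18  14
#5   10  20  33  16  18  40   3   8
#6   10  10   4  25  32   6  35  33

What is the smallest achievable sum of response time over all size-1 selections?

111

Open {#4}.
  R1→#4 3, R2→#4 1, R3→#4 15, R4→#4 28, R5→#4 23, R6→#4 9, R7→#4 18, R8→#4 14  ⇒ total 111.
Compare {#1}: total 133.
Compare {#5}: total 148.
No size-1 selection does better; minimum is 111.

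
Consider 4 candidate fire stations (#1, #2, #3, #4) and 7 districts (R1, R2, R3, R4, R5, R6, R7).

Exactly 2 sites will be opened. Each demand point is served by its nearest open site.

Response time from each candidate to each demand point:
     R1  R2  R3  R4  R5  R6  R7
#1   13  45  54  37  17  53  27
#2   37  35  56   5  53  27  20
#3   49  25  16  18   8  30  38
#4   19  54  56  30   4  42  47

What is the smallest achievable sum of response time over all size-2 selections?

137

Open {#1, #3}.
  R1→#1 13, R2→#3 25, R3→#3 16, R4→#3 18, R5→#3 8, R6→#3 30, R7→#1 27  ⇒ total 137.
Compare {#2, #3}: total 138.
Compare {#3, #4}: total 150.
No size-2 selection does better; minimum is 137.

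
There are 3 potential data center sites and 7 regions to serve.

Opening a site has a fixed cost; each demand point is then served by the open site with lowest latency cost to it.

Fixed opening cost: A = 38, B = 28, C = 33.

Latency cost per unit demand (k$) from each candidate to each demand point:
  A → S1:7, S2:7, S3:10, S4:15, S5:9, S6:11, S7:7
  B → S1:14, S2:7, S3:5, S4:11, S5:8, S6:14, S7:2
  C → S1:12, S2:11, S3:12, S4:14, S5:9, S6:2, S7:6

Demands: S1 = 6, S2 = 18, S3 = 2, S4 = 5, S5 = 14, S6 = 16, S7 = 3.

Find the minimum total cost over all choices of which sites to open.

474

Open {B, C}: assign each demand point to its cheapest open site.
  S1→C 6×12=72, S2→B 18×7=126, S3→B 2×5=10, S4→B 5×11=55, S5→B 14×8=112, S6→C 16×2=32, S7→B 3×2=6
  latency cost 413, fixed 61 → total 474.
Compare {A, B, C}: latency cost 383 + fixed 99 = 482.
Compare {A, C}: latency cost 434 + fixed 71 = 505.
Compare {C}: latency cost 540 + fixed 33 = 573.
All other subsets cost ≥ 482. Minimum total cost: 474.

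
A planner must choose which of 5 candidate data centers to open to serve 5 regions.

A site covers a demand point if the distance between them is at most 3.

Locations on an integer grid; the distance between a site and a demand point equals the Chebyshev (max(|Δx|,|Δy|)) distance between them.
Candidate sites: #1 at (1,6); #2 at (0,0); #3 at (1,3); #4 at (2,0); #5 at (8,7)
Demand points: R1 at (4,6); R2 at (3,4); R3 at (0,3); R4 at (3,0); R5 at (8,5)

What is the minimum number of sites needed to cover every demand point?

2

Coverage sets (demand points within 3 of each site):
  #1: {R1, R2, R3}
  #2: {R3, R4}
  #3: {R1, R2, R3, R4}
  #4: {R3, R4}
  #5: {R5}
No single site covers all 5 demand points.
But {#3, #5} covers everything, so the minimum is 2.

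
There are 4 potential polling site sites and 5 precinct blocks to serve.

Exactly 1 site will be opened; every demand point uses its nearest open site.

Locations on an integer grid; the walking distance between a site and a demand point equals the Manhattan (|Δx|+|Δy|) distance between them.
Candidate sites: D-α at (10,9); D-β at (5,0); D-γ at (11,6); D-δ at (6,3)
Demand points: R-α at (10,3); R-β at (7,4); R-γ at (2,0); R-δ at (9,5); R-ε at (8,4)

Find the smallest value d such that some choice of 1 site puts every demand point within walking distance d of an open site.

7

Open {D-δ}.
  Farthest demand point is R-γ at walking distance 7 (to D-δ); all others are ≤ 7.
With {D-β} the worst case is 9.
With {D-γ} the worst case is 15.
No size-1 selection achieves below 7.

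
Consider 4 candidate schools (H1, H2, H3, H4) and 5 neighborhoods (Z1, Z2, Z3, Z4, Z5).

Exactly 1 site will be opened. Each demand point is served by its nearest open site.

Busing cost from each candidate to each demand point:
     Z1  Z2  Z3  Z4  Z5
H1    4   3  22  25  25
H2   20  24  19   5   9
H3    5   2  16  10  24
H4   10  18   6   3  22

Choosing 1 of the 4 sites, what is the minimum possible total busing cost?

57

Open {H3}.
  Z1→H3 5, Z2→H3 2, Z3→H3 16, Z4→H3 10, Z5→H3 24  ⇒ total 57.
Compare {H4}: total 59.
Compare {H2}: total 77.
No size-1 selection does better; minimum is 57.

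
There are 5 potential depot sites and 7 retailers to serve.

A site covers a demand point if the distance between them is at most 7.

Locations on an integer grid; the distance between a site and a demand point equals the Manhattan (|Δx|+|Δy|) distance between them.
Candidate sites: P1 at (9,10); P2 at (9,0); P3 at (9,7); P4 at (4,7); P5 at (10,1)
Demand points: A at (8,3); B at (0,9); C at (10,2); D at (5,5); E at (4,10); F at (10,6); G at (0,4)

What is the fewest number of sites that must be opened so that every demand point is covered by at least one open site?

2

Coverage sets (demand points within 7 of each site):
  P1: {E, F}
  P2: {A, C, F}
  P3: {A, C, D, F}
  P4: {B, D, E, F, G}
  P5: {A, C, F}
No single site covers all 7 demand points.
But {P2, P4} covers everything, so the minimum is 2.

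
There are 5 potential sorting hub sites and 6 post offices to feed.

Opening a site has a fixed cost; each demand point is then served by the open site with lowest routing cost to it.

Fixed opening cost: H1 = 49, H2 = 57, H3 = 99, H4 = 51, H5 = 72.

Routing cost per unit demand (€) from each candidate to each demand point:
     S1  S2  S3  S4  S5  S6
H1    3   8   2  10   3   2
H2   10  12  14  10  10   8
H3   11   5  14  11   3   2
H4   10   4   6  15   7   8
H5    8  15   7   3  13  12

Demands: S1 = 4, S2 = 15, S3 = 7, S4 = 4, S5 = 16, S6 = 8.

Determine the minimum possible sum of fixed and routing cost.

290

Open {H1, H4}: assign each demand point to its cheapest open site.
  S1→H1 4×3=12, S2→H4 15×4=60, S3→H1 7×2=14, S4→H1 4×10=40, S5→H1 16×3=48, S6→H1 8×2=16
  routing cost 190, fixed 100 → total 290.
Compare {H1}: routing cost 250 + fixed 49 = 299.
Compare {H1, H4, H5}: routing cost 162 + fixed 172 = 334.
Compare {H1, H5}: routing cost 222 + fixed 121 = 343.
All other subsets cost ≥ 299. Minimum total cost: 290.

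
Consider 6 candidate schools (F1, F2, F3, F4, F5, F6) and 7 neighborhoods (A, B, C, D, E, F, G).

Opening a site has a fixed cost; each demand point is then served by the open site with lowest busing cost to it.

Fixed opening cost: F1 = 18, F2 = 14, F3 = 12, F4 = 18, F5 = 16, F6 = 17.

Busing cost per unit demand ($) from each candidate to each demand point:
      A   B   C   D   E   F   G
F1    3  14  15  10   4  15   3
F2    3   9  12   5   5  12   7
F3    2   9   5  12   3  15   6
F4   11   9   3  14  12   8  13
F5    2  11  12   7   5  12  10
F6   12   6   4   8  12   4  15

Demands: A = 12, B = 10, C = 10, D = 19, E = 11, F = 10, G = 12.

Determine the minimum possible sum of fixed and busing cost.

Open {F1, F2, F3, F6}: assign each demand point to its cheapest open site.
  A→F3 12×2=24, B→F6 10×6=60, C→F6 10×4=40, D→F2 19×5=95, E→F3 11×3=33, F→F6 10×4=40, G→F1 12×3=36
  busing cost 328, fixed 61 → total 389.
Compare {F1, F2, F3, F4, F6}: busing cost 318 + fixed 79 = 397.
Compare {F1, F2, F6}: busing cost 351 + fixed 49 = 400.
Compare {F1, F2, F5, F6}: busing cost 339 + fixed 65 = 404.
All other subsets cost ≥ 397. Minimum total cost: 389.

389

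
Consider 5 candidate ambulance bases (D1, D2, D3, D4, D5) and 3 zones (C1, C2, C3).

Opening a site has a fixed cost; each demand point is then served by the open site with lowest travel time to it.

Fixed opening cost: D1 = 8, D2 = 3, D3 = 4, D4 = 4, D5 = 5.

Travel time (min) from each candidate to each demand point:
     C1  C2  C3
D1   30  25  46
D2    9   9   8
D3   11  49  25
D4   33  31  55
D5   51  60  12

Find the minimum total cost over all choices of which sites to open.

29

Open {D2}: assign each demand point to its cheapest open site.
  C1→D2 9, C2→D2 9, C3→D2 8
  travel time 26, fixed 3 → total 29.
Compare {D2, D3}: travel time 26 + fixed 7 = 33.
Compare {D2, D4}: travel time 26 + fixed 7 = 33.
Compare {D2, D5}: travel time 26 + fixed 8 = 34.
All other subsets cost ≥ 33. Minimum total cost: 29.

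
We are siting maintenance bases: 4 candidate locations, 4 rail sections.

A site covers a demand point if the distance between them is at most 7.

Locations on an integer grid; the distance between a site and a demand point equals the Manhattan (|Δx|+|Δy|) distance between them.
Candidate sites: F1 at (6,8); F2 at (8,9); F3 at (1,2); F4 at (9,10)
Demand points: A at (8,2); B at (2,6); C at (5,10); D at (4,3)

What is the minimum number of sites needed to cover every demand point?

2

Coverage sets (demand points within 7 of each site):
  F1: {B, C, D}
  F2: {A, C}
  F3: {A, B, D}
  F4: {C}
No single site covers all 4 demand points.
But {F1, F2} covers everything, so the minimum is 2.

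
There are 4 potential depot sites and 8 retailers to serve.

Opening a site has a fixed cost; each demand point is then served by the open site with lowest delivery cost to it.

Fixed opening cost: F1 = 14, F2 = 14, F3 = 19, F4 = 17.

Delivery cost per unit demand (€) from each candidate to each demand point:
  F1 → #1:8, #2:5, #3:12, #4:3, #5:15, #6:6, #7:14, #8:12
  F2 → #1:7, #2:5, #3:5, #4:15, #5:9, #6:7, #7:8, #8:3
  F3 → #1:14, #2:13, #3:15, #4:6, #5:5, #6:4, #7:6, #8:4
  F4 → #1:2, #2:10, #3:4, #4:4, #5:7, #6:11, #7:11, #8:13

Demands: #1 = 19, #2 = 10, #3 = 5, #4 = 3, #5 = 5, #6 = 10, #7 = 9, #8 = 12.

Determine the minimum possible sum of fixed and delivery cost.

Open {F2, F3, F4}: assign each demand point to its cheapest open site.
  #1→F4 19×2=38, #2→F2 10×5=50, #3→F4 5×4=20, #4→F4 3×4=12, #5→F3 5×5=25, #6→F3 10×4=40, #7→F3 9×6=54, #8→F2 12×3=36
  delivery cost 275, fixed 50 → total 325.
Compare {F1, F3, F4}: delivery cost 284 + fixed 50 = 334.
Compare {F1, F2, F3, F4}: delivery cost 272 + fixed 64 = 336.
Compare {F2, F4}: delivery cost 333 + fixed 31 = 364.
All other subsets cost ≥ 334. Minimum total cost: 325.

325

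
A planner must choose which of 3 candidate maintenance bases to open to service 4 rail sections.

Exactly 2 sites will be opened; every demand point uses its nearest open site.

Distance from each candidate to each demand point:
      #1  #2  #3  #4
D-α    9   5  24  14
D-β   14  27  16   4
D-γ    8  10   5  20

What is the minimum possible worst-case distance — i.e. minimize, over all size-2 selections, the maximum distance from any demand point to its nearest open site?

10

Open {D-β, D-γ}.
  Farthest demand point is #2 at distance 10 (to D-γ); all others are ≤ 10.
With {D-α, D-γ} the worst case is 14.
With {D-α, D-β} the worst case is 16.
No size-2 selection achieves below 10.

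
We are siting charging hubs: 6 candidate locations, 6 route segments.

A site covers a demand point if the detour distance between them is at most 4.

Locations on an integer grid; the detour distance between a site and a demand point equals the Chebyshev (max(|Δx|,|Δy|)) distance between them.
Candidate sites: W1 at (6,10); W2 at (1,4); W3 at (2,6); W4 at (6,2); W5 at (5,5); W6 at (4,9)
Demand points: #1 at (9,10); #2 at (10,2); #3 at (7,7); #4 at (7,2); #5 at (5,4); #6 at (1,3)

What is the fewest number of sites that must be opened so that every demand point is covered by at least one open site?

Coverage sets (demand points within 4 of each site):
  W1: {#1, #3}
  W2: {#5, #6}
  W3: {#5, #6}
  W4: {#2, #4, #5}
  W5: {#3, #4, #5, #6}
  W6: {#3}
No 2 sites suffice: every size-2 union leaves at least one demand point uncovered.
But {W1, W2, W4} covers everything, so the minimum is 3.

3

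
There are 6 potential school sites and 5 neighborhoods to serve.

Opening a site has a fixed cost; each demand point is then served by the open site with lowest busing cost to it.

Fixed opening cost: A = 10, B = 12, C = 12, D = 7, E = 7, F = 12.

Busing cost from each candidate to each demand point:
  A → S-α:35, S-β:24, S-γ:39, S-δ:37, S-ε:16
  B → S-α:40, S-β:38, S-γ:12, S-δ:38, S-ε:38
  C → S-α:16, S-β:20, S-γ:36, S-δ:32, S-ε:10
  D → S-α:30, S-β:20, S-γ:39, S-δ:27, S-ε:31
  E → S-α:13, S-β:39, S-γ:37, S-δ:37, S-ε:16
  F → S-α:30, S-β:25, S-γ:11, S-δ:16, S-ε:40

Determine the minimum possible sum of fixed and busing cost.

97

Open {C, F}: assign each demand point to its cheapest open site.
  S-α→C 16, S-β→C 20, S-γ→F 11, S-δ→F 16, S-ε→C 10
  busing cost 73, fixed 24 → total 97.
Compare {E, F}: busing cost 81 + fixed 19 = 100.
Compare {C, E, F}: busing cost 70 + fixed 31 = 101.
Compare {D, E, F}: busing cost 76 + fixed 26 = 102.
All other subsets cost ≥ 100. Minimum total cost: 97.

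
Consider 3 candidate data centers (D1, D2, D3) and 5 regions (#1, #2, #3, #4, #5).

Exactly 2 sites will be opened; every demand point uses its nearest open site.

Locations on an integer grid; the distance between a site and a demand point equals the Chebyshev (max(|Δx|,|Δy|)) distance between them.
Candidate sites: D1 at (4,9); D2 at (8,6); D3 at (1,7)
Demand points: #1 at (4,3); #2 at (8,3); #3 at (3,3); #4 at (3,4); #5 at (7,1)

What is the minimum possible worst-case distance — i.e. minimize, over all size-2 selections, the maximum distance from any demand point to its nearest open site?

Open {D1, D2}.
  Farthest demand point is #3 at distance 5 (to D2); all others are ≤ 5.
With {D2, D3} the worst case is 5.
With {D1, D3} the worst case is 6.
No size-2 selection achieves below 5.

5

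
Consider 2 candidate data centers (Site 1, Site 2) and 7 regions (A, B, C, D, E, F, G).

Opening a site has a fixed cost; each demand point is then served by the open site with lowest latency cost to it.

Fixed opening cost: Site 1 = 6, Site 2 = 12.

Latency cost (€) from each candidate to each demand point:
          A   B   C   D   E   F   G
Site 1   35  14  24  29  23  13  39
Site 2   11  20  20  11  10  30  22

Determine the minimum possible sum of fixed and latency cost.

119

Open {Site 1, Site 2}: assign each demand point to its cheapest open site.
  A→Site 2 11, B→Site 1 14, C→Site 2 20, D→Site 2 11, E→Site 2 10, F→Site 1 13, G→Site 2 22
  latency cost 101, fixed 18 → total 119.
Compare {Site 2}: latency cost 124 + fixed 12 = 136.
Compare {Site 1}: latency cost 177 + fixed 6 = 183.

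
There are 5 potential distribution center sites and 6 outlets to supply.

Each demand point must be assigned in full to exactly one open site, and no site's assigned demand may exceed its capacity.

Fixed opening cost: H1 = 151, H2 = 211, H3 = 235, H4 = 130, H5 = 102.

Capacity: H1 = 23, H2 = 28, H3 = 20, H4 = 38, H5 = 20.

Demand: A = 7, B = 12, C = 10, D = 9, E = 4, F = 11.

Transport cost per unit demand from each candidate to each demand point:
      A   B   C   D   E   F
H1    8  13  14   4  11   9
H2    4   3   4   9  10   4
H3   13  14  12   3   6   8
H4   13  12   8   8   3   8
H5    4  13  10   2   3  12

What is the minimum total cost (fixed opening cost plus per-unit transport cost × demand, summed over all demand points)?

Open {H4, H5}; cheapest assignment that respects the capacities:
  H4 (cap 38, load 37): B, C, E, F — cost 12×12 + 10×8 + 4×3 + 11×8 = 324
  H5 (cap 20, load 16): A, D — cost 7×4 + 9×2 = 46
  Shipping 370, fixed 232 → total 602.
  Any other capacity-feasible assignment to {H4, H5} ships for at least 370.
Compare {H2, H4}: its best feasible assignment gives total 657.
Compare {H2, H4, H5}: its best feasible assignment gives total 661.
Every other set of open sites that can feasibly serve all demand totals ≥ 657 even under its best assignment. Minimum: 602.

602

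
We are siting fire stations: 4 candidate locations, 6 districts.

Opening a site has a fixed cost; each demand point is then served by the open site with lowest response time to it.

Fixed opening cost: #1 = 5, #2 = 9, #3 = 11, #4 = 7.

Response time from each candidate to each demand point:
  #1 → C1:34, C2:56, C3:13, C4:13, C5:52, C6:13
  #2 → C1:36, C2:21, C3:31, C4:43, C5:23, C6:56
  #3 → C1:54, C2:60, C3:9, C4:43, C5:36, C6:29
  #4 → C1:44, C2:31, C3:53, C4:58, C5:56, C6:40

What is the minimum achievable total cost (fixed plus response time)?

131

Open {#1, #2}: assign each demand point to its cheapest open site.
  C1→#1 34, C2→#2 21, C3→#1 13, C4→#1 13, C5→#2 23, C6→#1 13
  response time 117, fixed 14 → total 131.
Compare {#1, #2, #3}: response time 113 + fixed 25 = 138.
Compare {#1, #2, #4}: response time 117 + fixed 21 = 138.
Compare {#1, #2, #3, #4}: response time 113 + fixed 32 = 145.
All other subsets cost ≥ 138. Minimum total cost: 131.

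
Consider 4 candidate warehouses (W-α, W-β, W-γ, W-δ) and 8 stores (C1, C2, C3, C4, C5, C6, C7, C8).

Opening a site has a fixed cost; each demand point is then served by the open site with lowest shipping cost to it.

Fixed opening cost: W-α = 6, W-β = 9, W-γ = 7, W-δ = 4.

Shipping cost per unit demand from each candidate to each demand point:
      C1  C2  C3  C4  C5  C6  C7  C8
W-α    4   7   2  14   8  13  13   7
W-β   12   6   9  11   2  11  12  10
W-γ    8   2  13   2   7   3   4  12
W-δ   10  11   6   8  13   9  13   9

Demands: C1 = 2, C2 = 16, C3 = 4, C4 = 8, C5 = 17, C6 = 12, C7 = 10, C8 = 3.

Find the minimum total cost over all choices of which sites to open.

Open {W-α, W-β, W-γ}: assign each demand point to its cheapest open site.
  C1→W-α 2×4=8, C2→W-γ 16×2=32, C3→W-α 4×2=8, C4→W-γ 8×2=16, C5→W-β 17×2=34, C6→W-γ 12×3=36, C7→W-γ 10×4=40, C8→W-α 3×7=21
  shipping cost 195, fixed 22 → total 217.
Compare {W-α, W-β, W-γ, W-δ}: shipping cost 195 + fixed 26 = 221.
Compare {W-β, W-γ, W-δ}: shipping cost 225 + fixed 20 = 245.
Compare {W-β, W-γ}: shipping cost 240 + fixed 16 = 256.
All other subsets cost ≥ 221. Minimum total cost: 217.

217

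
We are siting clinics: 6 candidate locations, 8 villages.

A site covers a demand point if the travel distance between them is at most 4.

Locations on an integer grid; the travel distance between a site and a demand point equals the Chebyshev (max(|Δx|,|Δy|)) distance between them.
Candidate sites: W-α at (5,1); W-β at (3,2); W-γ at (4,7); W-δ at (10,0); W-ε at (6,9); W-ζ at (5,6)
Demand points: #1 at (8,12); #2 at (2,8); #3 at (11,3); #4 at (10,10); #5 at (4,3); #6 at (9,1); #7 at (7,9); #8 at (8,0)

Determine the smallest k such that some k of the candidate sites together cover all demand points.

Coverage sets (demand points within 4 of each site):
  W-α: {#5, #6, #8}
  W-β: {#5}
  W-γ: {#2, #5, #7}
  W-δ: {#3, #6, #8}
  W-ε: {#1, #2, #4, #7}
  W-ζ: {#2, #5, #7}
No 2 sites suffice: every size-2 union leaves at least one demand point uncovered.
But {W-α, W-δ, W-ε} covers everything, so the minimum is 3.

3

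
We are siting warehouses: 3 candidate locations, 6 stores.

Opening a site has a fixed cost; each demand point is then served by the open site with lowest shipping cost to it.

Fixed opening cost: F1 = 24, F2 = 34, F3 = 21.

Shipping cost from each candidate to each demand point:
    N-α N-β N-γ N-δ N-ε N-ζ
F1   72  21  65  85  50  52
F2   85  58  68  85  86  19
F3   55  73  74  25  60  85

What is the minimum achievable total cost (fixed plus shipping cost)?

Open {F1, F3}: assign each demand point to its cheapest open site.
  N-α→F3 55, N-β→F1 21, N-γ→F1 65, N-δ→F3 25, N-ε→F1 50, N-ζ→F1 52
  shipping cost 268, fixed 45 → total 313.
Compare {F1, F2, F3}: shipping cost 235 + fixed 79 = 314.
Compare {F2, F3}: shipping cost 285 + fixed 55 = 340.
Compare {F1}: shipping cost 345 + fixed 24 = 369.
All other subsets cost ≥ 314. Minimum total cost: 313.

313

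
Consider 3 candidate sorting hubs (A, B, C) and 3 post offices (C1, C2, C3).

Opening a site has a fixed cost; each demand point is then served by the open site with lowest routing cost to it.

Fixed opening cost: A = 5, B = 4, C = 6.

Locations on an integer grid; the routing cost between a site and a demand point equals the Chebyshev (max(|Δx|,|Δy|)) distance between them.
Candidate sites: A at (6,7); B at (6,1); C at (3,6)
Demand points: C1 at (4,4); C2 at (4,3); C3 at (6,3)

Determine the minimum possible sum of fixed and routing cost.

Open {B}: assign each demand point to its cheapest open site.
  C1→B 3, C2→B 2, C3→B 2
  routing cost 7, fixed 4 → total 11.
Compare {C}: routing cost 8 + fixed 6 = 14.
Compare {A}: routing cost 11 + fixed 5 = 16.
Compare {A, B}: routing cost 7 + fixed 9 = 16.
All other subsets cost ≥ 14. Minimum total cost: 11.

11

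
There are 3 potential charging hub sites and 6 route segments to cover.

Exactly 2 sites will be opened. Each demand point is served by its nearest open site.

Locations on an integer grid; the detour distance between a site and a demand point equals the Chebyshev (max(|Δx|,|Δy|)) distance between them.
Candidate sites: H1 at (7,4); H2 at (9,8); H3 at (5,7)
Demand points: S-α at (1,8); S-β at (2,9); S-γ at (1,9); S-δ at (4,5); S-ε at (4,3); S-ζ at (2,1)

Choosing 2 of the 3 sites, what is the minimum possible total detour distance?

21

Open {H1, H3}.
  S-α→H3 4, S-β→H3 3, S-γ→H3 4, S-δ→H3 2, S-ε→H1 3, S-ζ→H1 5  ⇒ total 21.
Compare {H2, H3}: total 23.
Compare {H1, H2}: total 28.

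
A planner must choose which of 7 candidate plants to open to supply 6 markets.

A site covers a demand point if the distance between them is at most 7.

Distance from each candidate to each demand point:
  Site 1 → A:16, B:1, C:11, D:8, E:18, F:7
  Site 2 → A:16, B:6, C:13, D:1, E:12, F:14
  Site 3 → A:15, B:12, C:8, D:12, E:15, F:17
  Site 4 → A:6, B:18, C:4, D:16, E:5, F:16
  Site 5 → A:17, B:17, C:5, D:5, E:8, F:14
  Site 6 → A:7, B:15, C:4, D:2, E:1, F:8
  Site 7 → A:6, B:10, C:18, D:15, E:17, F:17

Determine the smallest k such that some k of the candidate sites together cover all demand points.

Coverage sets (demand points within 7 of each site):
  Site 1: {B, F}
  Site 2: {B, D}
  Site 3: {}
  Site 4: {A, C, E}
  Site 5: {C, D}
  Site 6: {A, C, D, E}
  Site 7: {A}
No single site covers all 6 demand points.
But {Site 1, Site 6} covers everything, so the minimum is 2.

2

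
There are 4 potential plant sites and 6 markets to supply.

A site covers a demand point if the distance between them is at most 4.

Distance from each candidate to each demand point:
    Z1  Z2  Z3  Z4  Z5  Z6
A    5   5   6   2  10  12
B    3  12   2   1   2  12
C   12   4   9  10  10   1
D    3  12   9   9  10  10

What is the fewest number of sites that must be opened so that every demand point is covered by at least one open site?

Coverage sets (demand points within 4 of each site):
  A: {Z4}
  B: {Z1, Z3, Z4, Z5}
  C: {Z2, Z6}
  D: {Z1}
No single site covers all 6 demand points.
But {B, C} covers everything, so the minimum is 2.

2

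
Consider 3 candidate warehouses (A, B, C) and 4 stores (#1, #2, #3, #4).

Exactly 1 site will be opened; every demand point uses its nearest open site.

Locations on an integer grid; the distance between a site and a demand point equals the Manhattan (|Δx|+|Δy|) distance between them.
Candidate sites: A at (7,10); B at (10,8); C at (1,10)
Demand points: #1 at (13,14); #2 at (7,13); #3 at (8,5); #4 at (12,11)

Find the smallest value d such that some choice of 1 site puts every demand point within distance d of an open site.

9

Open {B}.
  Farthest demand point is #1 at distance 9 (to B); all others are ≤ 9.
With {A} the worst case is 10.
With {C} the worst case is 16.
No size-1 selection achieves below 9.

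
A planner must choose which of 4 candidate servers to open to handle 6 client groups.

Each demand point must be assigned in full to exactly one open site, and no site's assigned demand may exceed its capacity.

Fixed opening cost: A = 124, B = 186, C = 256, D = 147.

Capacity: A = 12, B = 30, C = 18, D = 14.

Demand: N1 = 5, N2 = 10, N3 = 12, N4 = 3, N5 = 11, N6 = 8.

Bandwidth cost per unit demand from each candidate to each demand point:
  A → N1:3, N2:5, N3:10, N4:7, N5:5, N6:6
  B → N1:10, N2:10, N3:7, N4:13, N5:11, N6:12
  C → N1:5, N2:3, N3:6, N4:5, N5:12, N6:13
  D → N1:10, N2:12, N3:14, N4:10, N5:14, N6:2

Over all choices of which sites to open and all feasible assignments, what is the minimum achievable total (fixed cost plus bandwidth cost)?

Open {A, B, D}; cheapest assignment that respects the capacities:
  A (cap 12, load 11): N5 — cost 11×5 = 55
  B (cap 30, load 27): N1, N2, N3 — cost 5×10 + 10×10 + 12×7 = 234
  D (cap 14, load 11): N4, N6 — cost 3×10 + 8×2 = 46
  Shipping 335, fixed 457 → total 792.
  Any other capacity-feasible assignment to {A, B, D} ships for at least 335.
Compare {A, B, C}: its best feasible assignment gives total 871.
Compare {B, C, D}: its best feasible assignment gives total 880.
Every other set of open sites that can feasibly serve all demand totals ≥ 871 even under its best assignment. Minimum: 792.

792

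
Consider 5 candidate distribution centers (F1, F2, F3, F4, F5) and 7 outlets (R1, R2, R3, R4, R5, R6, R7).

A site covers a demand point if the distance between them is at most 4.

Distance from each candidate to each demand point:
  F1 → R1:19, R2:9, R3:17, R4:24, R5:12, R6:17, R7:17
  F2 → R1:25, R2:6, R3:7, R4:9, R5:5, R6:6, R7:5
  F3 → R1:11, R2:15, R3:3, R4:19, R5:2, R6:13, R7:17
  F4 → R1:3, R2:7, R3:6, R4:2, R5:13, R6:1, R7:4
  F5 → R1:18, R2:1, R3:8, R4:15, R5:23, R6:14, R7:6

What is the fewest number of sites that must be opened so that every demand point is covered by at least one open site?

3

Coverage sets (demand points within 4 of each site):
  F1: {}
  F2: {}
  F3: {R3, R5}
  F4: {R1, R4, R6, R7}
  F5: {R2}
No 2 sites suffice: every size-2 union leaves at least one demand point uncovered.
But {F3, F4, F5} covers everything, so the minimum is 3.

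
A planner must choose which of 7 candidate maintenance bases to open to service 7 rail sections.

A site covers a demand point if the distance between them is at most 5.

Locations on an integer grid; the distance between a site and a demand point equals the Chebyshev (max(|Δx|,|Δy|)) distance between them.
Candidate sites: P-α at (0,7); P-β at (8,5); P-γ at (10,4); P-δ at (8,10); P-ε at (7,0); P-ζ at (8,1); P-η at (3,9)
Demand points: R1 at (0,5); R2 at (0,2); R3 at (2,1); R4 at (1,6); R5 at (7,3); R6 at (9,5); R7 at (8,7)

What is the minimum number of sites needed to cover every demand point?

3

Coverage sets (demand points within 5 of each site):
  P-α: {R1, R2, R4}
  P-β: {R5, R6, R7}
  P-γ: {R5, R6, R7}
  P-δ: {R6, R7}
  P-ε: {R3, R5, R6}
  P-ζ: {R5, R6}
  P-η: {R1, R4, R7}
No 2 sites suffice: every size-2 union leaves at least one demand point uncovered.
But {P-α, P-β, P-ε} covers everything, so the minimum is 3.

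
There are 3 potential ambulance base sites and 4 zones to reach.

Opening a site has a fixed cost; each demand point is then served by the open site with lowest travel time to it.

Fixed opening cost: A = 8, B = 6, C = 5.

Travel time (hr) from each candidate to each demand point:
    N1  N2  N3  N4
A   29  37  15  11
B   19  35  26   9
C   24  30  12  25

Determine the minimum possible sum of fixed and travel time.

81

Open {B, C}: assign each demand point to its cheapest open site.
  N1→B 19, N2→C 30, N3→C 12, N4→B 9
  travel time 70, fixed 11 → total 81.
Compare {A, B, C}: travel time 70 + fixed 19 = 89.
Compare {A, C}: travel time 77 + fixed 13 = 90.
Compare {A, B}: travel time 78 + fixed 14 = 92.
All other subsets cost ≥ 89. Minimum total cost: 81.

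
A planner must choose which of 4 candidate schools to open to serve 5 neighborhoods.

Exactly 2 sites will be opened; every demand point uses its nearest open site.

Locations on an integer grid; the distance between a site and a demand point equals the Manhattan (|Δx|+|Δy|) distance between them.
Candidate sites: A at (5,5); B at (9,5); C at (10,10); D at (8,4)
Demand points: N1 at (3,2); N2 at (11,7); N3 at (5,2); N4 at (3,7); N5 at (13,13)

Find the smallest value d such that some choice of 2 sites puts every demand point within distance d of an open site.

Open {A, C}.
  Farthest demand point is N5 at distance 6 (to C); all others are ≤ 6.
With {C, D} the worst case is 8.
With {B, C} the worst case is 9.
No size-2 selection achieves below 6.

6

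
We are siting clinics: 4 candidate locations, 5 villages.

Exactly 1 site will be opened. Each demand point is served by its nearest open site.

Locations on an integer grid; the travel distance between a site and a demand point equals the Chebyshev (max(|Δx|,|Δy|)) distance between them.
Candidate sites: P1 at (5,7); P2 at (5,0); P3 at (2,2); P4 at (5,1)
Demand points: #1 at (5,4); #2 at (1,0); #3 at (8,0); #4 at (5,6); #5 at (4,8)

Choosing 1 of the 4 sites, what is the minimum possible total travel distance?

19

Open {P1}.
  #1→P1 3, #2→P1 7, #3→P1 7, #4→P1 1, #5→P1 1  ⇒ total 19.
Compare {P3}: total 21.
Compare {P4}: total 22.
No size-1 selection does better; minimum is 19.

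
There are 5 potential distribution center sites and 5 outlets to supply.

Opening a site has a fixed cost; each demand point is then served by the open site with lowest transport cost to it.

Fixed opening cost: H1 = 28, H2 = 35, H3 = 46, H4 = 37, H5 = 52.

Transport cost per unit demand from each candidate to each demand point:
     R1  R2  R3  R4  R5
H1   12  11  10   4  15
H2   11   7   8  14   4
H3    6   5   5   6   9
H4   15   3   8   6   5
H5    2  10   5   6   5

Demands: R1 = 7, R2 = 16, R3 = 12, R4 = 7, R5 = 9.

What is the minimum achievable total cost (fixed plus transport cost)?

Open {H4, H5}: assign each demand point to its cheapest open site.
  R1→H5 7×2=14, R2→H4 16×3=48, R3→H5 12×5=60, R4→H4 7×6=42, R5→H4 9×5=45
  transport cost 209, fixed 89 → total 298.
Compare {H1, H4, H5}: transport cost 195 + fixed 117 = 312.
Compare {H3, H4}: transport cost 237 + fixed 83 = 320.
Compare {H2, H4, H5}: transport cost 200 + fixed 124 = 324.
All other subsets cost ≥ 312. Minimum total cost: 298.

298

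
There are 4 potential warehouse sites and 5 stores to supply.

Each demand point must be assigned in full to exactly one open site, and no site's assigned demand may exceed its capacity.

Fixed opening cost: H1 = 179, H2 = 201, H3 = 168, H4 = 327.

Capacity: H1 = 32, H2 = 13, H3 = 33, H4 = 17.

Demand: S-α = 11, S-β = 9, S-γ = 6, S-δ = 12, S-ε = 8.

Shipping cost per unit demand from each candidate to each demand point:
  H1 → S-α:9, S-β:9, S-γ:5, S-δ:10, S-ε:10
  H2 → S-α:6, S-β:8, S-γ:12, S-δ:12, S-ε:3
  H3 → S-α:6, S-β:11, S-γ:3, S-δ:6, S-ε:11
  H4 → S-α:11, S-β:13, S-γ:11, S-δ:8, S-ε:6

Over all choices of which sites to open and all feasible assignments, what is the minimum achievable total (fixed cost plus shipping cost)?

664

Open {H1, H3}; cheapest assignment that respects the capacities:
  H1 (cap 32, load 17): S-β, S-ε — cost 9×9 + 8×10 = 161
  H3 (cap 33, load 29): S-α, S-γ, S-δ — cost 11×6 + 6×3 + 12×6 = 156
  Shipping 317, fixed 347 → total 664.
  Any other capacity-feasible assignment to {H1, H3} ships for at least 317.
Compare {H1, H2, H3}: its best feasible assignment gives total 809.
Compare {H3, H4}: its best feasible assignment gives total 816.
Every other set of open sites that can feasibly serve all demand totals ≥ 809 even under its best assignment. Minimum: 664.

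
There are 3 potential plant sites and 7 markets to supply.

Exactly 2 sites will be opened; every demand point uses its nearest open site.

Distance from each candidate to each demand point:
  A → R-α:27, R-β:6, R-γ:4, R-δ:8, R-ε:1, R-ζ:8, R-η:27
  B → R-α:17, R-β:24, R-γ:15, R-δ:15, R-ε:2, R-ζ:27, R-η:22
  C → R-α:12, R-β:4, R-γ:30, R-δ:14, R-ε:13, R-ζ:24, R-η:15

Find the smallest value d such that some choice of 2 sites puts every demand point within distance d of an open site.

15

Open {A, C}.
  Farthest demand point is R-η at distance 15 (to C); all others are ≤ 15.
With {A, B} the worst case is 22.
With {B, C} the worst case is 24.
No size-2 selection achieves below 15.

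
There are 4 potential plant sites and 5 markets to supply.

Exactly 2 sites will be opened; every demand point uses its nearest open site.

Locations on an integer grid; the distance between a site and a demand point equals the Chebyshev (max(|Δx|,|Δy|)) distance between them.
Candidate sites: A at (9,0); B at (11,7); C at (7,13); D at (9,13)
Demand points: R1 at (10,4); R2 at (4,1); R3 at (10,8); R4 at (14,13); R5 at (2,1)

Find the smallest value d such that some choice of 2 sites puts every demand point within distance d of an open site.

7

Open {A, B}.
  Farthest demand point is R5 at distance 7 (to A); all others are ≤ 7.
With {A, C} the worst case is 7.
With {A, D} the worst case is 7.
No size-2 selection achieves below 7.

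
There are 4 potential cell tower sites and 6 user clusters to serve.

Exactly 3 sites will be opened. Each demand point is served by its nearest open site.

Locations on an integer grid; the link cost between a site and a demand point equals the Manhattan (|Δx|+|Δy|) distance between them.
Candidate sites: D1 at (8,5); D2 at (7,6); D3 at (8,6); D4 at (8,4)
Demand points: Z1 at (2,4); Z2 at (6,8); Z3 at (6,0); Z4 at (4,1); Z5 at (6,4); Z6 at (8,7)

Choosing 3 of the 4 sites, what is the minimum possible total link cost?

25

Open {D2, D3, D4}.
  Z1→D4 6, Z2→D2 3, Z3→D4 6, Z4→D4 7, Z5→D4 2, Z6→D3 1  ⇒ total 25.
Compare {D1, D2, D4}: total 26.
Compare {D1, D3, D4}: total 26.
No size-3 selection does better; minimum is 25.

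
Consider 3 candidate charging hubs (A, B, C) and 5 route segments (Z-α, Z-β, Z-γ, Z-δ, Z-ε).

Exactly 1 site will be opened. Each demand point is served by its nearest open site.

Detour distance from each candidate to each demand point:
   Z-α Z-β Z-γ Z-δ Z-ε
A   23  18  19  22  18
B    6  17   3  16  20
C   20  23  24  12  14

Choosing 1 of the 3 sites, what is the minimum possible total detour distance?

62

Open {B}.
  Z-α→B 6, Z-β→B 17, Z-γ→B 3, Z-δ→B 16, Z-ε→B 20  ⇒ total 62.
Compare {C}: total 93.
Compare {A}: total 100.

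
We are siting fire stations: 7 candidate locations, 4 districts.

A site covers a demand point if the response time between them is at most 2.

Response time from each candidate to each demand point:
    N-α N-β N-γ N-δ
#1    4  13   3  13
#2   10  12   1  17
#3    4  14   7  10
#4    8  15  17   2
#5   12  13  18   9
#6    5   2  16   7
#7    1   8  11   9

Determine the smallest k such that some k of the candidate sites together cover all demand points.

4

Coverage sets (demand points within 2 of each site):
  #1: {}
  #2: {N-γ}
  #3: {}
  #4: {N-δ}
  #5: {}
  #6: {N-β}
  #7: {N-α}
No 3 sites suffice: every size-3 union leaves at least one demand point uncovered.
But {#2, #4, #6, #7} covers everything, so the minimum is 4.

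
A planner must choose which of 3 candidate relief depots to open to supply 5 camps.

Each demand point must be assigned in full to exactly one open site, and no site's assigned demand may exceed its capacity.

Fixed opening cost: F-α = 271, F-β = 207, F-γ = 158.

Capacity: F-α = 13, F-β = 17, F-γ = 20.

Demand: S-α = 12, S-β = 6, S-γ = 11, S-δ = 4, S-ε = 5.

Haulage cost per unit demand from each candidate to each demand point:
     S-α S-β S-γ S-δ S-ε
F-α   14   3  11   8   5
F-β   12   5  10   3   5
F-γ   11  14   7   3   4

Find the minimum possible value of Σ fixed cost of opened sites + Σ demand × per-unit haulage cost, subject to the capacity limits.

Open {F-α, F-β, F-γ}; cheapest assignment that respects the capacities:
  F-α (cap 13, load 6): S-β — cost 6×3 = 18
  F-β (cap 17, load 16): S-α, S-δ — cost 12×12 + 4×3 = 156
  F-γ (cap 20, load 16): S-γ, S-ε — cost 11×7 + 5×4 = 97
  Shipping 271, fixed 636 → total 907.
  Any other capacity-feasible assignment to {F-α, F-β, F-γ} ships for at least 271.
Total demand is 38 and no other set of sites has combined capacity ≥ 38, so {F-α, F-β, F-γ} is the only feasible choice of open sites. Minimum: 907.

907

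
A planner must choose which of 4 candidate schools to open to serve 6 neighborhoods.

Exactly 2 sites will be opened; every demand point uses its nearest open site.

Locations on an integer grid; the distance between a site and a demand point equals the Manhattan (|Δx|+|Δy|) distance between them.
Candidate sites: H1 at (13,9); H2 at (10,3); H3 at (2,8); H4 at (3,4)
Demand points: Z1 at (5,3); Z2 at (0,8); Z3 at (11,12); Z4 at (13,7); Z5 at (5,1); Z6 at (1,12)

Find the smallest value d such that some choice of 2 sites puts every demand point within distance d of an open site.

10

Open {H1, H3}.
  Farthest demand point is Z5 at distance 10 (to H3); all others are ≤ 10.
With {H1, H4} the worst case is 10.
With {H2, H3} the worst case is 10.
No size-2 selection achieves below 10.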